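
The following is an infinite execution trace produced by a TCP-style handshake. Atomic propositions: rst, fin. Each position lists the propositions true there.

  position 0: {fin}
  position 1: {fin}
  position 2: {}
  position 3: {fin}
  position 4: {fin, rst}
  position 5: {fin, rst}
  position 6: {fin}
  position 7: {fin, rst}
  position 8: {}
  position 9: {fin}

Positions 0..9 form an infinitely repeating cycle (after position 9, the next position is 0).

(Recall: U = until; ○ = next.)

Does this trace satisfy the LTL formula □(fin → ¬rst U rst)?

Yes

fin → ¬rst U rst holds at every position 0..9, and those are all positions ever visited, so □(fin → ¬rst U rst) holds.
Positions where fin holds: 0, 1, 3, 4, 5, 6, 7, 9.
Check ¬rst U rst at each: 0→ok, 1→ok, 3→ok, 4→ok, 5→ok, 6→ok, 7→ok, 9→ok.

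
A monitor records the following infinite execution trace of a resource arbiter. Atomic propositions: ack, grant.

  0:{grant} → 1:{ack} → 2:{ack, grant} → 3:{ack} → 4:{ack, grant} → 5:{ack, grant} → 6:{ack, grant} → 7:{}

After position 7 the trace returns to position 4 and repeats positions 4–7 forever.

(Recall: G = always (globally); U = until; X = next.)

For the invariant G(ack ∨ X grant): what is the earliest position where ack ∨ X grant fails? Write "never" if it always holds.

At position 0 the labels are {grant} and the next position 1 has {ack}, so ack ∨ X grant is false there. This is the first violation.

0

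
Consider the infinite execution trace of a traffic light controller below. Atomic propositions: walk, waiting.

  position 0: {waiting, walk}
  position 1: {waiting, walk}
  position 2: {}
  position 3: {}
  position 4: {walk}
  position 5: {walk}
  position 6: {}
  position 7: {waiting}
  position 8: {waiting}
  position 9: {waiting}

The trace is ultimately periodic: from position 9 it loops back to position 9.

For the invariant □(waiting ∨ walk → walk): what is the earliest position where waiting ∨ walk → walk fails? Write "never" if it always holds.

7

Check waiting ∨ walk → walk at each position in order: 0 ✓, 1 ✓, 2 ✓, 3 ✓, 4 ✓, 5 ✓, 6 ✓.
At position 7 the labels are {waiting}, so waiting ∨ walk → walk is false there. This is the first violation.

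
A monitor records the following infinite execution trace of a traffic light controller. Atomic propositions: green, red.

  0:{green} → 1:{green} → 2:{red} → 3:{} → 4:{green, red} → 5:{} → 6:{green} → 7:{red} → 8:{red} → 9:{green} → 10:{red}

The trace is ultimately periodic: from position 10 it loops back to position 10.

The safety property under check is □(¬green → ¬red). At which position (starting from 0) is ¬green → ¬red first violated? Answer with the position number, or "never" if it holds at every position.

Check ¬green → ¬red at each position in order: 0 ✓, 1 ✓.
At position 2 the labels are {red}, so ¬green → ¬red is false there. This is the first violation.

2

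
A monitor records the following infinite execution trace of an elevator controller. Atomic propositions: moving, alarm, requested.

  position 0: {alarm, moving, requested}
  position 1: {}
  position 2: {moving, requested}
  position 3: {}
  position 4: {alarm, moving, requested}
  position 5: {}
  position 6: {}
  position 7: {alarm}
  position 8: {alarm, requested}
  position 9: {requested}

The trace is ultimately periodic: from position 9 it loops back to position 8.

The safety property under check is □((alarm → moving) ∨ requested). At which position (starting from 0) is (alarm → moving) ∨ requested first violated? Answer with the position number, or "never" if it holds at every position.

7

Check (alarm → moving) ∨ requested at each position in order: 0 ✓, 1 ✓, 2 ✓, 3 ✓, 4 ✓, 5 ✓, 6 ✓.
At position 7 the labels are {alarm}, so (alarm → moving) ∨ requested is false there. This is the first violation.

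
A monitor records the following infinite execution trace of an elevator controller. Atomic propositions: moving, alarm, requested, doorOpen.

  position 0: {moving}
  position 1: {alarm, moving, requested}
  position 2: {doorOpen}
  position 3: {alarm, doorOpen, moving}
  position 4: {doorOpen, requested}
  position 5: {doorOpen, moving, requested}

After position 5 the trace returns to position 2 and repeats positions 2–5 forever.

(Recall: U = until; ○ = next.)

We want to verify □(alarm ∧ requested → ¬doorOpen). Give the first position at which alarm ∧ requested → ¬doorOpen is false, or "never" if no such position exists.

alarm ∧ requested → ¬doorOpen holds at every position 0..5, and those are all the positions the trace ever visits, so the invariant □(alarm ∧ requested → ¬doorOpen) is never violated.

never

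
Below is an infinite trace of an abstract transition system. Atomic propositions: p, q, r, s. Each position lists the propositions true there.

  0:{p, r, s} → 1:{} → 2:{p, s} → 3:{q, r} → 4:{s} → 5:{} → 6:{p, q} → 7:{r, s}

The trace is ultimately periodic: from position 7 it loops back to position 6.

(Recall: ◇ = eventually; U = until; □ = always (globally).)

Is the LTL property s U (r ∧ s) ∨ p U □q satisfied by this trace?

Yes

Walking from position 0: r ∧ s first holds at position 0, and s holds at every earlier position along the way, so s U (r ∧ s) holds.
Walking from position 0: at position 1, □q has not yet held and p fails, so p U □q is false.
At position 0: s U (r ∧ s) is true; p U □q is false; so s U (r ∧ s) ∨ p U □q is true.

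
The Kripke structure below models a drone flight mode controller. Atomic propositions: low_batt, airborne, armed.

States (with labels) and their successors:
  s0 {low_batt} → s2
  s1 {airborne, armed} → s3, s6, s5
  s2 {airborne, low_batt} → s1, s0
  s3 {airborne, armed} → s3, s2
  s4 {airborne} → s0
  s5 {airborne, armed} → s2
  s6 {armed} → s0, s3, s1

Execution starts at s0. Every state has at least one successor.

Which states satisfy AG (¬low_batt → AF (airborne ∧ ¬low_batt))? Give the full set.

none

States satisfying ¬low_batt → AF (airborne ∧ ¬low_batt): {s0, s1, s2, s3, s4, s5}.
States satisfying AG (¬low_batt → AF (airborne ∧ ¬low_batt)): ∅.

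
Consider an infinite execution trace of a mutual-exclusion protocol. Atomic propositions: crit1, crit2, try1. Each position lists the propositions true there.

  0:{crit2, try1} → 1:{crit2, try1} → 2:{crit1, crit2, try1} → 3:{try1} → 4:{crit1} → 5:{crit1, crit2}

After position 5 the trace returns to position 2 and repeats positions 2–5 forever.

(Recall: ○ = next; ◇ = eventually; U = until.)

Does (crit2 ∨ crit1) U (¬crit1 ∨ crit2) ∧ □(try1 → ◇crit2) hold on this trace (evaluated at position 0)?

Walking from position 0: ¬crit1 ∨ crit2 first holds at position 0, and crit2 ∨ crit1 holds at every earlier position along the way, so (crit2 ∨ crit1) U (¬crit1 ∨ crit2) holds.
try1 → ◇crit2 holds at every position 0..5, and those are all positions ever visited, so □(try1 → ◇crit2) holds.
Positions where try1 holds: 0, 1, 2, 3.
Check ◇crit2 at each: 0→ok, 1→ok, 2→ok, 3→ok.
At position 0: (crit2 ∨ crit1) U (¬crit1 ∨ crit2) is true; □(try1 → ◇crit2) is true; so (crit2 ∨ crit1) U (¬crit1 ∨ crit2) ∧ □(try1 → ◇crit2) is true.

Yes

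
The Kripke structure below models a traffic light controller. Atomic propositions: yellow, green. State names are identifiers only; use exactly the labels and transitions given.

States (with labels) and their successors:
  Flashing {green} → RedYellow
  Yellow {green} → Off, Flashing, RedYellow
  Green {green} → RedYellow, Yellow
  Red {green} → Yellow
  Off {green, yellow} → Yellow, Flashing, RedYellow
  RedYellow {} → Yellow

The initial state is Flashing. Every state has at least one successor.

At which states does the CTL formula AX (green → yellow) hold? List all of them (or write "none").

{Flashing}

States satisfying green → yellow: {Off, RedYellow}.
States satisfying AX (green → yellow): {Flashing}.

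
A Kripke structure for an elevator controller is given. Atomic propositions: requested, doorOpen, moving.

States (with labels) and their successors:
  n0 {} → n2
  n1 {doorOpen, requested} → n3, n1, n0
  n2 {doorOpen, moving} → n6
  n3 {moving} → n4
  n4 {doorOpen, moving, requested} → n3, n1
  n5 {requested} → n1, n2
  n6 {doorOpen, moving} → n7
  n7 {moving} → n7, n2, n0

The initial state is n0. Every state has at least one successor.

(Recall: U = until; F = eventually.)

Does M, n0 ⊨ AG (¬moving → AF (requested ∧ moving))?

Does not hold

States satisfying ¬moving → AF (requested ∧ moving): {n2, n3, n4, n6, n7}.
States satisfying AG (¬moving → AF (requested ∧ moving)): ∅.
n0 is reachable from n0 and violates ¬moving → AF (requested ∧ moving), so AG fails at n0.
n0 ∉ Sat(AG (¬moving → AF (requested ∧ moving))).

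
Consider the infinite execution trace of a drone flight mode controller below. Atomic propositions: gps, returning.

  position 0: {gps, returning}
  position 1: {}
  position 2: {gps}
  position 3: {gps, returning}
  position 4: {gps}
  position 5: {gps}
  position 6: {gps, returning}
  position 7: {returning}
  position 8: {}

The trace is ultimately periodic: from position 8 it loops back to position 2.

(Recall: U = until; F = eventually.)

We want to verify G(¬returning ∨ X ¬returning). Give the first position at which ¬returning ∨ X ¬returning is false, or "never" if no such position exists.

6

Check ¬returning ∨ X ¬returning at each position in order: 0 ✓, 1 ✓, 2 ✓, 3 ✓, 4 ✓, 5 ✓.
At position 6 the labels are {gps, returning} and the next position 7 has {returning}, so ¬returning ∨ X ¬returning is false there. This is the first violation.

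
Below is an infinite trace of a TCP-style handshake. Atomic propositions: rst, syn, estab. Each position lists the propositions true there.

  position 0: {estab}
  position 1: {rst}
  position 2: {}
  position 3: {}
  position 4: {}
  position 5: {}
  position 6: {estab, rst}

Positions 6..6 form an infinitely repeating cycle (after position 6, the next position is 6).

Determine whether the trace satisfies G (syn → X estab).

syn → X estab holds at every position 0..6, and those are all positions ever visited, so G (syn → X estab) holds.

Holds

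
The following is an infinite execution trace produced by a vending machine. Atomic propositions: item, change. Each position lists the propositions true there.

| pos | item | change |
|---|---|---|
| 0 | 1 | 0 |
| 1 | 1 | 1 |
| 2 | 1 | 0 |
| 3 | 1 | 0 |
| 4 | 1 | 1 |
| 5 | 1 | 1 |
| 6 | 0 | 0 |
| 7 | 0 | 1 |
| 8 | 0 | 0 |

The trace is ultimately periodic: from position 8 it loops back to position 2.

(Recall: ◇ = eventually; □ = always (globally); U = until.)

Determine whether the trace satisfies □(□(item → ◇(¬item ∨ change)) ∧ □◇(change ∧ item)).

Satisfied

□(item → ◇(¬item ∨ change)) ∧ □◇(change ∧ item) holds at every position 0..8, and those are all positions ever visited, so □(□(item → ◇(¬item ∨ change)) ∧ □◇(change ∧ item)) holds.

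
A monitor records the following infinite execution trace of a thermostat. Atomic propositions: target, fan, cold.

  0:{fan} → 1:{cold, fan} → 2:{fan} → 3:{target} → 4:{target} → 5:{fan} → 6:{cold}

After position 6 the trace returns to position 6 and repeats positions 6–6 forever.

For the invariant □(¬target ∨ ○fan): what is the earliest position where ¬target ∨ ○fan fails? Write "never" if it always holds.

3

Check ¬target ∨ ○fan at each position in order: 0 ✓, 1 ✓, 2 ✓.
At position 3 the labels are {target} and the next position 4 has {target}, so ¬target ∨ ○fan is false there. This is the first violation.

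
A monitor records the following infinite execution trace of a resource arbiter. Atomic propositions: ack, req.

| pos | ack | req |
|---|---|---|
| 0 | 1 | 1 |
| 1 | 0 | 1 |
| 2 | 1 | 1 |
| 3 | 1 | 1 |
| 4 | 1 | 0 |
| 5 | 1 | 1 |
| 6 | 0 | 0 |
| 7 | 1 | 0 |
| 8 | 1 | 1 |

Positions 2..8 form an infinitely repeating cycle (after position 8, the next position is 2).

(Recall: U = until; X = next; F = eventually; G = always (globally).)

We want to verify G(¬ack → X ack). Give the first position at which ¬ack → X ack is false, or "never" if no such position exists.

never

¬ack → X ack holds at every position 0..8, and those are all the positions the trace ever visits, so the invariant G(¬ack → X ack) is never violated.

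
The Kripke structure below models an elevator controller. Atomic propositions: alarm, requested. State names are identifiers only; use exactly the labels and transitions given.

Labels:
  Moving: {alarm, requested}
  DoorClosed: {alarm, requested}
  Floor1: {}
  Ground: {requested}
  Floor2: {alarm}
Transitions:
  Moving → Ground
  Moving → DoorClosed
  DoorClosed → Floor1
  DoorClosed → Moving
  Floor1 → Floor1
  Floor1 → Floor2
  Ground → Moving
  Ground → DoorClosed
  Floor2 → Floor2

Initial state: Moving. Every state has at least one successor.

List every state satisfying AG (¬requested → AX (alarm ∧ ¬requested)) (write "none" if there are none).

{Floor2}

States satisfying ¬requested → AX (alarm ∧ ¬requested): {Moving, DoorClosed, Ground, Floor2}.
States satisfying AG (¬requested → AX (alarm ∧ ¬requested)): {Floor2}.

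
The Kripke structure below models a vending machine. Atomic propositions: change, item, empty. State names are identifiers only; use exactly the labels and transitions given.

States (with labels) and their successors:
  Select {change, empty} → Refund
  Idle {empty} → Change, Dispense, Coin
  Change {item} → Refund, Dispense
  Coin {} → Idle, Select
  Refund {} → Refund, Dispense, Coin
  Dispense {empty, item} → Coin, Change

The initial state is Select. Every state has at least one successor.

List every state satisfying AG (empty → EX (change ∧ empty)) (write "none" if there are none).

States satisfying empty → EX (change ∧ empty): {Change, Coin, Refund}.
States satisfying AG (empty → EX (change ∧ empty)): ∅.

none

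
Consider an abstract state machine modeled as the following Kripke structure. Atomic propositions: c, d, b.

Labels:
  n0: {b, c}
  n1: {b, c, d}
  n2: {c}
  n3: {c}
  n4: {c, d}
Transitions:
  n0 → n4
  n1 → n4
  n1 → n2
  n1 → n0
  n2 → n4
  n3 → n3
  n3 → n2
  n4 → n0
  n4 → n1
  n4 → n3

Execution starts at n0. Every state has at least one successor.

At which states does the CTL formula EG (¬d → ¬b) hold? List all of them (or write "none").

{n1, n2, n3, n4}

States satisfying ¬d → ¬b: {n1, n2, n3, n4}.
States satisfying EG (¬d → ¬b): {n1, n2, n3, n4}.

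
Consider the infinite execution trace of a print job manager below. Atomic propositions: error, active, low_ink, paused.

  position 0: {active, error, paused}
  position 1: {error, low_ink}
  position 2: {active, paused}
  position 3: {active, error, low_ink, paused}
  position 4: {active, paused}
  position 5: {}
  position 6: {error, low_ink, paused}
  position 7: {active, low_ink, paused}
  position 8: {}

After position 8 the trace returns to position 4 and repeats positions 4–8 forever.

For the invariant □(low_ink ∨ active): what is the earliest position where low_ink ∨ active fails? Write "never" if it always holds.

Check low_ink ∨ active at each position in order: 0 ✓, 1 ✓, 2 ✓, 3 ✓, 4 ✓.
At position 5 the labels are {}, so low_ink ∨ active is false there. This is the first violation.

5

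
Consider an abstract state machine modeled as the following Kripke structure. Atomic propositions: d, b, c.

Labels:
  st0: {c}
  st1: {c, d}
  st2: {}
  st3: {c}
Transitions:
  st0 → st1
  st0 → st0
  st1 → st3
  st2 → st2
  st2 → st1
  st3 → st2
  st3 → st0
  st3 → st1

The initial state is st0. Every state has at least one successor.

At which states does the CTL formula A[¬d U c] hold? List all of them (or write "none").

{st0, st1, st3}

States satisfying ¬d: {st0, st2, st3}.
States satisfying c: {st0, st1, st3}.
States satisfying A[¬d U c]: {st0, st1, st3}.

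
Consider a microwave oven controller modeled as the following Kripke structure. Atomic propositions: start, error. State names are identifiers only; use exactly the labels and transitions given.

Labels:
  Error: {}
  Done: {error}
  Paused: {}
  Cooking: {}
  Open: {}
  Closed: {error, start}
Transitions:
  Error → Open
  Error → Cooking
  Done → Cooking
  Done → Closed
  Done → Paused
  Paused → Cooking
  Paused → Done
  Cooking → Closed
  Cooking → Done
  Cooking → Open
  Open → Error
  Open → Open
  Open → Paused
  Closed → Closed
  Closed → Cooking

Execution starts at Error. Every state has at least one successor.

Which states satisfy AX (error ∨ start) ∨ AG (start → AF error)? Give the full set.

States satisfying error ∨ start: {Done, Closed}.
States satisfying AX (error ∨ start): ∅.
States satisfying start → AF error: {Error, Done, Paused, Cooking, Open, Closed}.
States satisfying AG (start → AF error): {Error, Done, Paused, Cooking, Open, Closed}.
States satisfying AX (error ∨ start) ∨ AG (start → AF error): {Error, Done, Paused, Cooking, Open, Closed}.

{Error, Done, Paused, Cooking, Open, Closed}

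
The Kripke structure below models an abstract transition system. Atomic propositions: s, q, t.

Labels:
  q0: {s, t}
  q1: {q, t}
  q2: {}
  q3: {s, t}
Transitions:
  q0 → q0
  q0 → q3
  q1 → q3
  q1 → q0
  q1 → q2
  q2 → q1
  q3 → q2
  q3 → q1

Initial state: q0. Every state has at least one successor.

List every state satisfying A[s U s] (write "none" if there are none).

{q0, q3}

States satisfying s: {q0, q3}.
States satisfying A[s U s]: {q0, q3}.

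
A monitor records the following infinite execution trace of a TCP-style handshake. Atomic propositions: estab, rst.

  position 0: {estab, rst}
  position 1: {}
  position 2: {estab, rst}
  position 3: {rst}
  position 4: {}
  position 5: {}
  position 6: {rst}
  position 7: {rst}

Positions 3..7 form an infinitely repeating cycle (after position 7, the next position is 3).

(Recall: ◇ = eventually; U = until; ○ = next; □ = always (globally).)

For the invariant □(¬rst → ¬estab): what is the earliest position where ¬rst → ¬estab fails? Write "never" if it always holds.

¬rst → ¬estab holds at every position 0..7, and those are all the positions the trace ever visits, so the invariant □(¬rst → ¬estab) is never violated.

never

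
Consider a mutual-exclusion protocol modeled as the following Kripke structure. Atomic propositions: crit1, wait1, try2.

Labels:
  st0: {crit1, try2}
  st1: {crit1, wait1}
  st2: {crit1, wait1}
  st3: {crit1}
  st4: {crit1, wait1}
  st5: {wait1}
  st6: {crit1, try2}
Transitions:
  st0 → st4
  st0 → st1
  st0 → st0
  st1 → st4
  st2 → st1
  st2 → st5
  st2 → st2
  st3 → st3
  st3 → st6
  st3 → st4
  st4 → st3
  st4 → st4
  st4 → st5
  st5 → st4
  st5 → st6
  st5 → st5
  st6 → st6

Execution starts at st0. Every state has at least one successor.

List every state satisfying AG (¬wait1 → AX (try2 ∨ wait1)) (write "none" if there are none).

States satisfying ¬wait1 → AX (try2 ∨ wait1): {st0, st1, st2, st4, st5, st6}.
States satisfying AG (¬wait1 → AX (try2 ∨ wait1)): {st6}.

{st6}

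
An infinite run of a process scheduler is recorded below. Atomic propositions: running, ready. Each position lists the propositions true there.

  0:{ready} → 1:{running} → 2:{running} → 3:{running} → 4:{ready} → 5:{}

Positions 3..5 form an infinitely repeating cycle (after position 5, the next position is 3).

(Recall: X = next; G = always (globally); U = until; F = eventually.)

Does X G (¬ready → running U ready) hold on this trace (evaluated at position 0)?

The position after 0 is 1; G (¬ready → running U ready) is false there.

Violated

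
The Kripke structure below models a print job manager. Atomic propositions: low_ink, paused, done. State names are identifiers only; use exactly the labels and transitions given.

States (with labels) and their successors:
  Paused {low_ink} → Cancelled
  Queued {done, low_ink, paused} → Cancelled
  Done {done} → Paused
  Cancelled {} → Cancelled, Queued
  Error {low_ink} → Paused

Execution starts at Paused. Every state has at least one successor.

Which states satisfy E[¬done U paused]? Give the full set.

{Paused, Queued, Cancelled, Error}

States satisfying ¬done: {Paused, Cancelled, Error}.
States satisfying paused: {Queued}.
States satisfying E[¬done U paused]: {Paused, Queued, Cancelled, Error}.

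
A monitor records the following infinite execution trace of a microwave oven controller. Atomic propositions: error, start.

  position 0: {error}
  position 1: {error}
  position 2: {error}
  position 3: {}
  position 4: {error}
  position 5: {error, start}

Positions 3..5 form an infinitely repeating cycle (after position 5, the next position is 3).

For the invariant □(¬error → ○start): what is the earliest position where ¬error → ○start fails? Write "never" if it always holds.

3

Check ¬error → ○start at each position in order: 0 ✓, 1 ✓, 2 ✓.
At position 3 the labels are {} and the next position 4 has {error}, so ¬error → ○start is false there. This is the first violation.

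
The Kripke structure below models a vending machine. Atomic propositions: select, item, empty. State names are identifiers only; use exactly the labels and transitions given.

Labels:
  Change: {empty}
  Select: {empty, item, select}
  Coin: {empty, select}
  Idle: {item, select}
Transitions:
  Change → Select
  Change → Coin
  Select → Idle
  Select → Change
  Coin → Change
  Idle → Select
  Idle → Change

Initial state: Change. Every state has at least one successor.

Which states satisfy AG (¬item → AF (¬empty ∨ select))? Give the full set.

States satisfying ¬item → AF (¬empty ∨ select): {Change, Select, Coin, Idle}.
States satisfying AG (¬item → AF (¬empty ∨ select)): {Change, Select, Coin, Idle}.

{Change, Select, Coin, Idle}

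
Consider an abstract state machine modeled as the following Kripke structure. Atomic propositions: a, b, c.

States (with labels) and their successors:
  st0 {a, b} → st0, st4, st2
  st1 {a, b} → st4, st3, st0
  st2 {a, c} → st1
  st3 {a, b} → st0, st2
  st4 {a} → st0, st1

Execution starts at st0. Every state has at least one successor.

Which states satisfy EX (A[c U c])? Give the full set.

States satisfying A[c U c]: {st2}.
States satisfying EX (A[c U c]): {st0, st3}.

{st0, st3}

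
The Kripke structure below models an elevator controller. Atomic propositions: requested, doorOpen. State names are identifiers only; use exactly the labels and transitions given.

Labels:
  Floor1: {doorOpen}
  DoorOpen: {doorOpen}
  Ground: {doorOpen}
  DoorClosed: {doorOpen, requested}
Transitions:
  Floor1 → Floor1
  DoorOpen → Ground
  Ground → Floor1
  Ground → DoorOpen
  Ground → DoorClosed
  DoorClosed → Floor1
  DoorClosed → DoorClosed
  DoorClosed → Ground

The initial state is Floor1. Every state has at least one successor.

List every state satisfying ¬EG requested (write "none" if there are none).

{Floor1, DoorOpen, Ground}

States satisfying requested: {DoorClosed}.
States satisfying EG requested: {DoorClosed}.
States satisfying ¬EG requested: {Floor1, DoorOpen, Ground}.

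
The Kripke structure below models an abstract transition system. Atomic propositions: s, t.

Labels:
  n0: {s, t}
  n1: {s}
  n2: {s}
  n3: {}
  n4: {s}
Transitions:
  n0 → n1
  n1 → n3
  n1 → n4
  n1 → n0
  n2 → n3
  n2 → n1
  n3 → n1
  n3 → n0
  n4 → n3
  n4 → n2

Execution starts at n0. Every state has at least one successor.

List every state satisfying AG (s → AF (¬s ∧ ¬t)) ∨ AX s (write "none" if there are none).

States satisfying s → AF (¬s ∧ ¬t): {n3}.
States satisfying AG (s → AF (¬s ∧ ¬t)): ∅.
States satisfying s: {n0, n1, n2, n4}.
States satisfying AX s: {n0, n3}.
States satisfying AG (s → AF (¬s ∧ ¬t)) ∨ AX s: {n0, n3}.

{n0, n3}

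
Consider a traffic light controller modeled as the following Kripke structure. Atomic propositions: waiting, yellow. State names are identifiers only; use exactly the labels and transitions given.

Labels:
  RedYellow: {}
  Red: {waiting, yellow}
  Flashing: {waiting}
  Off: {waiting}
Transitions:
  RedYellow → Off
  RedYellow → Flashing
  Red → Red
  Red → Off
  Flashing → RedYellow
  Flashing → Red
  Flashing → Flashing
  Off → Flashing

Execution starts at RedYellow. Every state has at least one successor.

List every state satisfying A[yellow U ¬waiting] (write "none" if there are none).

{RedYellow}

States satisfying yellow: {Red}.
States satisfying ¬waiting: {RedYellow}.
States satisfying A[yellow U ¬waiting]: {RedYellow}.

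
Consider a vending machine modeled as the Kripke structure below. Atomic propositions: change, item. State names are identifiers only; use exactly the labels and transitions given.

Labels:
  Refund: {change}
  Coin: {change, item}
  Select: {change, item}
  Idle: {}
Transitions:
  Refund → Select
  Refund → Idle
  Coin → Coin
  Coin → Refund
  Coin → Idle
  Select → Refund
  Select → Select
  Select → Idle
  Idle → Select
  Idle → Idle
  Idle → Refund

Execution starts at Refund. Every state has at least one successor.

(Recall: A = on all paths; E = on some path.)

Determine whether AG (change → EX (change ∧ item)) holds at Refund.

Holds

States satisfying change → EX (change ∧ item): {Refund, Coin, Select, Idle}.
States satisfying AG (change → EX (change ∧ item)): {Refund, Coin, Select, Idle}.
Every state reachable from Refund satisfies change → EX (change ∧ item).
Refund ∈ Sat(AG (change → EX (change ∧ item))).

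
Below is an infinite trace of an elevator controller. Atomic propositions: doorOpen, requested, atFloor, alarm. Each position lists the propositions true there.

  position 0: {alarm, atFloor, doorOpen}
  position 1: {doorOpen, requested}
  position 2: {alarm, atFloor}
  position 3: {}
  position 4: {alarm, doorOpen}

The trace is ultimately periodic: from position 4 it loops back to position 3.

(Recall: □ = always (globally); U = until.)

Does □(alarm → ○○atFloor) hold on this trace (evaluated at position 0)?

alarm → ○○atFloor must hold at every position from 0 onward. It fails at position 2, so □(alarm → ○○atFloor) is false.
Positions where alarm holds: 0, 2, 4.
Check ○○atFloor at each: 0→ok, 2→fails, 4→fails.

Does not hold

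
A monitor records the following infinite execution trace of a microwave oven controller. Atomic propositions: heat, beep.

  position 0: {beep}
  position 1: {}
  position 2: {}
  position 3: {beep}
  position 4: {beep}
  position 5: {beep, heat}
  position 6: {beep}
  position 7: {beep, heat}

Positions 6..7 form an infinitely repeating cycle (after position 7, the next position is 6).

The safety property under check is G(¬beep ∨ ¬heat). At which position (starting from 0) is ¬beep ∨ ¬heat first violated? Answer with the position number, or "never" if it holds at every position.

Check ¬beep ∨ ¬heat at each position in order: 0 ✓, 1 ✓, 2 ✓, 3 ✓, 4 ✓.
At position 5 the labels are {beep, heat}, so ¬beep ∨ ¬heat is false there. This is the first violation.

5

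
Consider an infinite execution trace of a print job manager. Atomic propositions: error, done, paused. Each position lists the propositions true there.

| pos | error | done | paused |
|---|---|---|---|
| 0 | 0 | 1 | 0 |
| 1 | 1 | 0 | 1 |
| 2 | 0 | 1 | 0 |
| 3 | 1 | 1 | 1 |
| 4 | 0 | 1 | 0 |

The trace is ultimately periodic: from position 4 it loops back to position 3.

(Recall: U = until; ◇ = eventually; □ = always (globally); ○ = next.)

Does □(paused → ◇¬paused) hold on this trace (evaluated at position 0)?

paused → ◇¬paused holds at every position 0..4, and those are all positions ever visited, so □(paused → ◇¬paused) holds.
Positions where paused holds: 1, 3.
Check ◇¬paused at each: 1→ok, 3→ok.

Satisfied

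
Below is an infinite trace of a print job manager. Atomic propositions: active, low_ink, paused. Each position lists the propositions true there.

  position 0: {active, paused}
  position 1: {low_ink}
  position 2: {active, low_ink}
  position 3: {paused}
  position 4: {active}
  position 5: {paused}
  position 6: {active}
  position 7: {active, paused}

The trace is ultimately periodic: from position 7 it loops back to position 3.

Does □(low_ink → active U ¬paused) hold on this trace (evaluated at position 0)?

Yes

low_ink → active U ¬paused holds at every position 0..7, and those are all positions ever visited, so □(low_ink → active U ¬paused) holds.
Positions where low_ink holds: 1, 2.
Check active U ¬paused at each: 1→ok, 2→ok.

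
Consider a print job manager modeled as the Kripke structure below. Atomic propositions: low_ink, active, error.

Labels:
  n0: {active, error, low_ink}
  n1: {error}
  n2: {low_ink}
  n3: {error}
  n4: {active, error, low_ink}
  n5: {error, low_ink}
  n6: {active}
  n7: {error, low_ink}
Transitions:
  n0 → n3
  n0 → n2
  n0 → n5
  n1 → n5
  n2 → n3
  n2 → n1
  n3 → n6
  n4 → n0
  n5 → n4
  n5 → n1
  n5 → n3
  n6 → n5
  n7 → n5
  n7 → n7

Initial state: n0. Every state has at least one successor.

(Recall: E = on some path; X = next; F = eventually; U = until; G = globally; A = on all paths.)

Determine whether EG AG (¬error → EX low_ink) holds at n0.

No

States satisfying AG (¬error → EX low_ink): ∅.
States satisfying EG AG (¬error → EX low_ink): ∅.
No suitable path/successor from n0 witnesses the formula.
n0 ∉ Sat(EG AG (¬error → EX low_ink)).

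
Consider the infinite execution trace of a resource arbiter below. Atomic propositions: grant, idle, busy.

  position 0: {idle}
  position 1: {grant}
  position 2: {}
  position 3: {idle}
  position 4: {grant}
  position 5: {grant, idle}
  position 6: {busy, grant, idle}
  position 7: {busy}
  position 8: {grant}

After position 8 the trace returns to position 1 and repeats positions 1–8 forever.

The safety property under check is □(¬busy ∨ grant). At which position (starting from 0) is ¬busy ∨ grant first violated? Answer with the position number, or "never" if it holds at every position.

Check ¬busy ∨ grant at each position in order: 0 ✓, 1 ✓, 2 ✓, 3 ✓, 4 ✓, 5 ✓, 6 ✓.
At position 7 the labels are {busy}, so ¬busy ∨ grant is false there. This is the first violation.

7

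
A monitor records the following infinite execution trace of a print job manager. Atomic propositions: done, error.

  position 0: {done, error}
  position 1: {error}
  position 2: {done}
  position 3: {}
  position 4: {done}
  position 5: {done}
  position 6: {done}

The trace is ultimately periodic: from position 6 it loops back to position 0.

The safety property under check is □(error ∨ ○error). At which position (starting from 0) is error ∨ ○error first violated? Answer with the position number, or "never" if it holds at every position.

2

Check error ∨ ○error at each position in order: 0 ✓, 1 ✓.
At position 2 the labels are {done} and the next position 3 has {}, so error ∨ ○error is false there. This is the first violation.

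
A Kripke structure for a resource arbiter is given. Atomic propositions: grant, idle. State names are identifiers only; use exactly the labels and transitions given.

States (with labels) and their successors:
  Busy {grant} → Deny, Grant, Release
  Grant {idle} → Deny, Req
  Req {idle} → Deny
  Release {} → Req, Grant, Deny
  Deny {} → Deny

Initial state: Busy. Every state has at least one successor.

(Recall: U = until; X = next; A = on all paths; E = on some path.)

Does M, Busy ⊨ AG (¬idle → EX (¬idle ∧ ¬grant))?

Yes

States satisfying ¬idle → EX (¬idle ∧ ¬grant): {Busy, Grant, Req, Release, Deny}.
States satisfying AG (¬idle → EX (¬idle ∧ ¬grant)): {Busy, Grant, Req, Release, Deny}.
Every state reachable from Busy satisfies ¬idle → EX (¬idle ∧ ¬grant).
Busy ∈ Sat(AG (¬idle → EX (¬idle ∧ ¬grant))).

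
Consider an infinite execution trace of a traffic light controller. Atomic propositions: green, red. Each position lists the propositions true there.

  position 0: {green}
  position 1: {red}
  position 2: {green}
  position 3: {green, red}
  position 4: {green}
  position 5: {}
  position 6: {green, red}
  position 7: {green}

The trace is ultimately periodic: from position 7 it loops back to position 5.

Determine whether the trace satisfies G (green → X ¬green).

Violated

green → X ¬green must hold at every position from 0 onward. It fails at position 2, so G (green → X ¬green) is false.
Positions where green holds: 0, 2, 3, 4, 6, 7.
Check X ¬green at each: 0→ok, 2→fails, 3→fails, 4→ok, 6→fails, 7→ok.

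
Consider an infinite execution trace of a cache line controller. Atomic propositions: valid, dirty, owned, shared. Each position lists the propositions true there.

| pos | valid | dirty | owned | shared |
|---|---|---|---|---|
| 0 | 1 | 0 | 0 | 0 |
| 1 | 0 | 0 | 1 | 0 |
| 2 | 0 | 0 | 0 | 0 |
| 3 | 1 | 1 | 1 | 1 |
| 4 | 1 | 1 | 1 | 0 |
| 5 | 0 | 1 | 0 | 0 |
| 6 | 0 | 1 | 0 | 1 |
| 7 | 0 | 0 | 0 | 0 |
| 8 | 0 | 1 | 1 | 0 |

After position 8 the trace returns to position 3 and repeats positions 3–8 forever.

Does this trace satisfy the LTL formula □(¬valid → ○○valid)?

Violated

¬valid → ○○valid must hold at every position from 0 onward. It fails at position 5, so □(¬valid → ○○valid) is false.
Positions where ¬valid holds: 1, 2, 5, 6, 7, 8.
Check ○○valid at each: 1→ok, 2→ok, 5→fails, 6→fails, 7→ok, 8→ok.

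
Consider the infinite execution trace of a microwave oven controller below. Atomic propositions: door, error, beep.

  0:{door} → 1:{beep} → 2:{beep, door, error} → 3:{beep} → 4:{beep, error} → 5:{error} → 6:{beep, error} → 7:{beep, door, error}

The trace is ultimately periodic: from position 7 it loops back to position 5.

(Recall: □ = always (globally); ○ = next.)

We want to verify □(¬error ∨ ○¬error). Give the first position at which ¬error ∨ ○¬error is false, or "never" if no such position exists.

4

Check ¬error ∨ ○¬error at each position in order: 0 ✓, 1 ✓, 2 ✓, 3 ✓.
At position 4 the labels are {beep, error} and the next position 5 has {error}, so ¬error ∨ ○¬error is false there. This is the first violation.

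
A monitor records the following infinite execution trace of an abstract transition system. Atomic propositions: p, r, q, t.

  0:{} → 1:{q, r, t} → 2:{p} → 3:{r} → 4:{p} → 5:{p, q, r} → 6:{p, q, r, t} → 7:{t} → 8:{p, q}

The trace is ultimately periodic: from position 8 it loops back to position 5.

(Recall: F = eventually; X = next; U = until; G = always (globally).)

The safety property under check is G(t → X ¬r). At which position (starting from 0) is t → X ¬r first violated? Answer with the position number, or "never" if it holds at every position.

never

t → X ¬r holds at every position 0..8, and those are all the positions the trace ever visits, so the invariant G(t → X ¬r) is never violated.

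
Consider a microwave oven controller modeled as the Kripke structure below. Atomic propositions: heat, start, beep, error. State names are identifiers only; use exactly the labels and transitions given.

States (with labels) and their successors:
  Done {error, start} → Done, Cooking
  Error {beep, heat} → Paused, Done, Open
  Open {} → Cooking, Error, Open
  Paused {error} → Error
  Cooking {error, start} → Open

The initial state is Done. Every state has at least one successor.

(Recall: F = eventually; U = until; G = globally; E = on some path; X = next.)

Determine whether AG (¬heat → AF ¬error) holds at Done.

Does not hold

States satisfying ¬heat → AF ¬error: {Error, Open, Paused, Cooking}.
States satisfying AG (¬heat → AF ¬error): ∅.
Done is reachable from Done and violates ¬heat → AF ¬error, so AG fails at Done.
Done ∉ Sat(AG (¬heat → AF ¬error)).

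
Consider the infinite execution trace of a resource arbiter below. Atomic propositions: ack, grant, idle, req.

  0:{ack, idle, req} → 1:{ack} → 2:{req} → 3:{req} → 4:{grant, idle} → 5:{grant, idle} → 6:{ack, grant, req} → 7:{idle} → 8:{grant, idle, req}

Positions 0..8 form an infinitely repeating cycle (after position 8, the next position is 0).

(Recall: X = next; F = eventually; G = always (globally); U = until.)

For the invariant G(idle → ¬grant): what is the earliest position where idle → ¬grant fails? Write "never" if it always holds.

4

Check idle → ¬grant at each position in order: 0 ✓, 1 ✓, 2 ✓, 3 ✓.
At position 4 the labels are {grant, idle}, so idle → ¬grant is false there. This is the first violation.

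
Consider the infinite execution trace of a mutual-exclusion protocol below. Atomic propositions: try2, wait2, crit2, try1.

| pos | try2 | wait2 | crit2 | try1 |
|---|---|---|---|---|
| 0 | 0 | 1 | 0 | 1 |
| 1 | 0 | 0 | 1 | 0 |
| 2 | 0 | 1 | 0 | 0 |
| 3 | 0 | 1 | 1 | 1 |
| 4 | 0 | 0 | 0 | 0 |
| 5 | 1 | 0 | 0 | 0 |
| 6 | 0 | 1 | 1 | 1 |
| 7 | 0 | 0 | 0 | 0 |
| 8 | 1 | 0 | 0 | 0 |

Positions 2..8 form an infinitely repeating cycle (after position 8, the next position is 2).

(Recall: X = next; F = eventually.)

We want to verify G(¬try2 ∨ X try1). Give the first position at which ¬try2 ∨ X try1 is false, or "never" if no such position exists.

8

Check ¬try2 ∨ X try1 at each position in order: 0 ✓, 1 ✓, 2 ✓, 3 ✓, 4 ✓, 5 ✓, 6 ✓, 7 ✓.
At position 8 the labels are {try2} and the next position 2 has {wait2}, so ¬try2 ∨ X try1 is false there. This is the first violation.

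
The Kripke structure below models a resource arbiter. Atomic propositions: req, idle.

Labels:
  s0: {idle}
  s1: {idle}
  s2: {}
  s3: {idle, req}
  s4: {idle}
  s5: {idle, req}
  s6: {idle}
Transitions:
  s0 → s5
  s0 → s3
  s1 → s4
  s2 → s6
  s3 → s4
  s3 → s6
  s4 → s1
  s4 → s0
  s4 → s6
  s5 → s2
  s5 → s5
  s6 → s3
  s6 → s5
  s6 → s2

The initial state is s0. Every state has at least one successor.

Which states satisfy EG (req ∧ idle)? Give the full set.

States satisfying req ∧ idle: {s3, s5}.
States satisfying EG (req ∧ idle): {s5}.

{s5}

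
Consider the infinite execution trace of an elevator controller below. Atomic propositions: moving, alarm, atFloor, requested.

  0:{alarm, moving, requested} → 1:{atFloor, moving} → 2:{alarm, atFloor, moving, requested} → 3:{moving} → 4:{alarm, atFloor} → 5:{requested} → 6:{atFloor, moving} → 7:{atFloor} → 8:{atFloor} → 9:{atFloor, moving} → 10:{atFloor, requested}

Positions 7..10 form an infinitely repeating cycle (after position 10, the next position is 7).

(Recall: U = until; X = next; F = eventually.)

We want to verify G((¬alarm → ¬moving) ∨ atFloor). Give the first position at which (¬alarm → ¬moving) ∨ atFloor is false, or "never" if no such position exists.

3

Check (¬alarm → ¬moving) ∨ atFloor at each position in order: 0 ✓, 1 ✓, 2 ✓.
At position 3 the labels are {moving}, so (¬alarm → ¬moving) ∨ atFloor is false there. This is the first violation.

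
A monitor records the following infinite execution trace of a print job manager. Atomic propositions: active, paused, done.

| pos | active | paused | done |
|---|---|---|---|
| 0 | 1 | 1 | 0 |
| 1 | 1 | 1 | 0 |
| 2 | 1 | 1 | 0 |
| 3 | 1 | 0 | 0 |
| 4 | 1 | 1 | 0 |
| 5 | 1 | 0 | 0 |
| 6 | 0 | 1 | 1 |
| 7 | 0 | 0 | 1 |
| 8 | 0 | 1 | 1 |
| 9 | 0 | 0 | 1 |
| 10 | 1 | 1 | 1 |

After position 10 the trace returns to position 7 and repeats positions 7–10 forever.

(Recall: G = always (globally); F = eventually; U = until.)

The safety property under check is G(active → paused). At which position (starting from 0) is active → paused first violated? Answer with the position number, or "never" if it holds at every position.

Check active → paused at each position in order: 0 ✓, 1 ✓, 2 ✓.
At position 3 the labels are {active}, so active → paused is false there. This is the first violation.

3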